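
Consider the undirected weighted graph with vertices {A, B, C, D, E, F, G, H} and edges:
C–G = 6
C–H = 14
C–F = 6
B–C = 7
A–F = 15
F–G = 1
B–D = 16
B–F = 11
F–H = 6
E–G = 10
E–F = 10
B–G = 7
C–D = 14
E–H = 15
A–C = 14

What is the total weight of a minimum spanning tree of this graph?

Kruskal: consider edges lightest-first.
F–G (1): add — endpoints in different components.
C–F (6): add — endpoints in different components.
C–G (6): skip — C and G already connected.
F–H (6): add — endpoints in different components.
B–C (7): add — endpoints in different components.
B–G (7): skip — B and G already connected.
E–F (10): add — endpoints in different components.
E–G (10): skip — E and G already connected.
B–F (11): skip — B and F already connected.
A–C (14): add — endpoints in different components.
C–D (14): add — endpoints in different components.
MST edges: F–G, C–F, F–H, B–C, E–F, A–C, C–D; total weight 1+6+6+7+10+14+14 = 58.

58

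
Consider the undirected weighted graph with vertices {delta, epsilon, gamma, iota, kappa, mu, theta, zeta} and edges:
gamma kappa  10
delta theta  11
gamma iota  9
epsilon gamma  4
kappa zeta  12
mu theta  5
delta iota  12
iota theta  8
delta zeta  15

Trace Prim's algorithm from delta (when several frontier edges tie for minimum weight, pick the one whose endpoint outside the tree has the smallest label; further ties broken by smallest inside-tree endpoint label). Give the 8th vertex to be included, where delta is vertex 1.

Prim's algorithm from delta:
Step 1: frontier [delta theta 11, delta iota 12, delta zeta 15] → take delta theta (11); add theta.
Step 2: frontier [delta iota 12, delta zeta 15, mu theta 5, iota theta 8] → take mu theta (5); add mu.
Step 3: frontier [delta iota 12, delta zeta 15, iota theta 8] → take iota theta (8); add iota.
Step 4: frontier [delta zeta 15, gamma iota 9] → take gamma iota (9); add gamma.
Step 5: frontier [delta zeta 15, epsilon gamma 4, gamma kappa 10] → take epsilon gamma (4); add epsilon.
Step 6: frontier [delta zeta 15, gamma kappa 10] → take gamma kappa (10); add kappa.
Step 7: frontier [delta zeta 15, kappa zeta 12] → take kappa zeta (12); add zeta.
Vertex order: delta, theta, mu, iota, gamma, epsilon, kappa, zeta. The 8th vertex is zeta.

zeta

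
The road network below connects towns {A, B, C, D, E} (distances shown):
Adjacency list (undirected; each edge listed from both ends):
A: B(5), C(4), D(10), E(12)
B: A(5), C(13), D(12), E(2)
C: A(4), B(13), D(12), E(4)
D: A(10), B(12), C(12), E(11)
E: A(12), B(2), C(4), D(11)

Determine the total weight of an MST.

20

Sort edges by weight, then run Kruskal:
B—E (2): add. Components now {A} {B,E} {C} {D}
A—C (4): add. Components now {A,C} {B,E} {D}
C—E (4): add. Components now {A,B,C,E} {D}
A—B (5): skip — A and B already connected.
A—D (10): add. Components now {A,B,C,D,E}
MST edges: B—E, A—C, C—E, A—D; total weight 2+4+4+10 = 20.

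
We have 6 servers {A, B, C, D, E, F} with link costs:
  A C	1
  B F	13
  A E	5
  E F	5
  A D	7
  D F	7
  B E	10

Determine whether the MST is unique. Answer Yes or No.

Kruskal's algorithm — process edges by increasing weight (ties by edge label):
A C (1): add — endpoints in different components.
A E (5): add — endpoints in different components.
E F (5): add — endpoints in different components.
A D (7): add — endpoints in different components.
D F (7): skip — D and F already connected.
B E (10): add — endpoints in different components.
Non-tree edge D F has weight 7, equal to the heaviest edge on its tree cycle — swapping gives another MST of the same weight. Not unique.

No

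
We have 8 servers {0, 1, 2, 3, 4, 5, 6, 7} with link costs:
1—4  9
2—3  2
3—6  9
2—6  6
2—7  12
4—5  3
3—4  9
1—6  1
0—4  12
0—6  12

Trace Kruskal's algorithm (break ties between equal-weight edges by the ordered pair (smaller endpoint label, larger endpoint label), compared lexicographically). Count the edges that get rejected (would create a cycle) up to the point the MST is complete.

Kruskal's algorithm — process edges by increasing weight (ties by edge label):
1—6 (1): add — endpoints in different components.
2—3 (2): add — endpoints in different components.
4—5 (3): add — endpoints in different components.
2—6 (6): add — endpoints in different components.
1—4 (9): add — endpoints in different components.
3—4 (9): skip — 3 and 4 already connected.
3—6 (9): skip — 3 and 6 already connected.
0—4 (12): add — endpoints in different components.
0—6 (12): skip — 0 and 6 already connected.
2—7 (12): add — endpoints in different components.
Edges rejected before the tree was complete: 3.

3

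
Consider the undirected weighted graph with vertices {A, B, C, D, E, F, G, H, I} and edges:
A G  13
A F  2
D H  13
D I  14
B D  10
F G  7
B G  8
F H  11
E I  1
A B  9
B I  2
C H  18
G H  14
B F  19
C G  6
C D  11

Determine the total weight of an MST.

47

Prim's algorithm from B:
Step 1: cheapest edge leaving the tree is B I (2); add I.
Step 2: cheapest edge leaving the tree is E I (1); add E.
Step 3: cheapest edge leaving the tree is B G (8); add G.
Step 4: cheapest edge leaving the tree is C G (6); add C.
Step 5: cheapest edge leaving the tree is F G (7); add F.
Step 6: cheapest edge leaving the tree is A F (2); add A.
Step 7: cheapest edge leaving the tree is B D (10); add D.
Step 8: cheapest edge leaving the tree is F H (11); add H.
MST edges: B I, E I, B G, C G, F G, A F, B D, F H; total weight 2+1+8+6+7+2+10+11 = 47.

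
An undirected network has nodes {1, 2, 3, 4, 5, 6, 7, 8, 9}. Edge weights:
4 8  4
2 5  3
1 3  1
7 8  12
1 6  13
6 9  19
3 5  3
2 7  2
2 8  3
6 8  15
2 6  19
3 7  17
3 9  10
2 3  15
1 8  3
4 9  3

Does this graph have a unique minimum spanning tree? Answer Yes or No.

Kruskal: consider edges lightest-first.
1 3 (1): add — endpoints in different components.
2 7 (2): add — endpoints in different components.
1 8 (3): add — endpoints in different components.
2 5 (3): add — endpoints in different components.
2 8 (3): add — endpoints in different components.
3 5 (3): skip — 3 and 5 already connected.
4 9 (3): add — endpoints in different components.
4 8 (4): add — endpoints in different components.
3 9 (10): skip — 3 and 9 already connected.
7 8 (12): skip — 7 and 8 already connected.
1 6 (13): add — endpoints in different components.
Non-tree edge 3 5 has weight 3, equal to the heaviest edge on its tree cycle — swapping gives another MST of the same weight. Not unique.

No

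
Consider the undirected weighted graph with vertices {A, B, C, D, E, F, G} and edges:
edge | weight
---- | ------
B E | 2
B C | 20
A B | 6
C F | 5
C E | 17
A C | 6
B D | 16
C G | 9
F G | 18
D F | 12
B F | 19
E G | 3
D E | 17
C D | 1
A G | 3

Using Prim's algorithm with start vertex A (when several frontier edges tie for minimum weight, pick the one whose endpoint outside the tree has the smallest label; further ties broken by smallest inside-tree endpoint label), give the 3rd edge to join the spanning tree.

B-E

Prim, starting at A.
Step 1: cheapest edge leaving the tree is A G (3); add G.
Step 2: cheapest edge leaving the tree is E G (3); add E.
Step 3: cheapest edge leaving the tree is B E (2); add B.
Step 4: cheapest edge leaving the tree is A C (6); add C.
Step 5: cheapest edge leaving the tree is C D (1); add D.
Step 6: cheapest edge leaving the tree is C F (5); add F.
The 3rd edge added is B E.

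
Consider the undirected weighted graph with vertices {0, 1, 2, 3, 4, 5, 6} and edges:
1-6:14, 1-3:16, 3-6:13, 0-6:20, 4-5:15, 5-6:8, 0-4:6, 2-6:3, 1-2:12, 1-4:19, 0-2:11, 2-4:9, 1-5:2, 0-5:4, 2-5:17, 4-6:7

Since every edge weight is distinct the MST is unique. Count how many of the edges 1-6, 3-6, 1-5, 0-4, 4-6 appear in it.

4

Kruskal: consider edges lightest-first.
1-5 (2): add. Components now {0} {1,5} {2} {3} {4} {6}
2-6 (3): add. Components now {0} {1,5} {2,6} {3} {4}
0-5 (4): add. Components now {0,1,5} {2,6} {3} {4}
0-4 (6): add. Components now {0,1,4,5} {2,6} {3}
4-6 (7): add. Components now {0,1,2,4,5,6} {3}
5-6 (8): skip — 5 and 6 already connected.
2-4 (9): skip — 2 and 4 already connected.
0-2 (11): skip — 0 and 2 already connected.
1-2 (12): skip — 1 and 2 already connected.
3-6 (13): add. Components now {0,1,2,3,4,5,6}
MST edge set: {1-5, 2-6, 0-5, 0-4, 4-6, 3-6}.
Of the listed edges, {3-6, 1-5, 0-4, 4-6} are in the MST → 4.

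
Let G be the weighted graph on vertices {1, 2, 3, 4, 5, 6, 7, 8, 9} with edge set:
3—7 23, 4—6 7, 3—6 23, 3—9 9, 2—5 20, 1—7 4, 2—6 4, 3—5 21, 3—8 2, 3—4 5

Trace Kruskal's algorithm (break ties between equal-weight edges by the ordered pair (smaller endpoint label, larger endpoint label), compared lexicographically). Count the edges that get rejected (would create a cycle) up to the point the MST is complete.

Kruskal's algorithm — process edges by increasing weight (ties by edge label):
3—8 (2): add — endpoints in different components.
1—7 (4): add — endpoints in different components.
2—6 (4): add — endpoints in different components.
3—4 (5): add — endpoints in different components.
4—6 (7): add — endpoints in different components.
3—9 (9): add — endpoints in different components.
2—5 (20): add — endpoints in different components.
3—5 (21): skip — 3 and 5 already connected.
3—6 (23): skip — 3 and 6 already connected.
3—7 (23): add — endpoints in different components.
Edges rejected before the tree was complete: 2.

2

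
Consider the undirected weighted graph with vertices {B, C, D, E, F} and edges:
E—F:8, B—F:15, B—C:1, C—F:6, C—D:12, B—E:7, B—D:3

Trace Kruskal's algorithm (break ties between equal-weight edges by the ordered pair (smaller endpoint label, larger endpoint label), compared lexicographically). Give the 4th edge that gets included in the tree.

Sort edges by weight, then run Kruskal:
B—C (1): add — endpoints in different components.
B—D (3): add — endpoints in different components.
C—F (6): add — endpoints in different components.
B—E (7): add — endpoints in different components.
The 4th edge added is B—E.

B-E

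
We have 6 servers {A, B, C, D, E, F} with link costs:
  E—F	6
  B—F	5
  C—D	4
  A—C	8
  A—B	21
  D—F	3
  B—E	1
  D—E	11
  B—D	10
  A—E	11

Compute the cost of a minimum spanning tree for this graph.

21

Sort edges by weight, then run Kruskal:
B—E (1): add. Components now {A} {B,E} {C} {D} {F}
D—F (3): add. Components now {A} {B,E} {C} {D,F}
C—D (4): add. Components now {A} {B,E} {C,D,F}
B—F (5): add. Components now {A} {B,C,D,E,F}
E—F (6): skip — E and F already connected.
A—C (8): add. Components now {A,B,C,D,E,F}
MST edges: B—E, D—F, C—D, B—F, A—C; total weight 1+3+4+5+8 = 21.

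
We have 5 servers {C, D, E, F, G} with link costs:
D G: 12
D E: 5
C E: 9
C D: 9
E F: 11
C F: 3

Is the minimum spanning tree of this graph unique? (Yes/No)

Kruskal: consider edges lightest-first.
C F (3): add — endpoints in different components.
D E (5): add — endpoints in different components.
C D (9): add — endpoints in different components.
C E (9): skip — C and E already connected.
E F (11): skip — E and F already connected.
D G (12): add — endpoints in different components.
Non-tree edge C E has weight 9, equal to the heaviest edge on its tree cycle — swapping gives another MST of the same weight. Not unique.

No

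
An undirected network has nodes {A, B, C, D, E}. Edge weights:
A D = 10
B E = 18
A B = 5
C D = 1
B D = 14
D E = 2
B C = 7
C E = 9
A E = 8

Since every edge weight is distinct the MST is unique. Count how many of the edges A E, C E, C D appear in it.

Kruskal: consider edges lightest-first.
C D (1): add — endpoints in different components.
D E (2): add — endpoints in different components.
A B (5): add — endpoints in different components.
B C (7): add — endpoints in different components.
MST edge set: {C D, D E, A B, B C}.
Of the listed edges, {C D} are in the MST → 1.

1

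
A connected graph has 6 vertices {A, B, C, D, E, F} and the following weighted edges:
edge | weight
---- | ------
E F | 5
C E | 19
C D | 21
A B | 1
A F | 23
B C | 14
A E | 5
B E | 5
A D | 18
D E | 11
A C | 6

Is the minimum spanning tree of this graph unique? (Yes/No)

Kruskal: consider edges lightest-first.
A B (1): add. Components now {A,B} {C} {D} {E} {F}
A E (5): add. Components now {A,B,E} {C} {D} {F}
B E (5): skip — B and E already connected.
E F (5): add. Components now {A,B,E,F} {C} {D}
A C (6): add. Components now {A,B,C,E,F} {D}
D E (11): add. Components now {A,B,C,D,E,F}
Non-tree edge B E has weight 5, equal to the heaviest edge on its tree cycle — swapping gives another MST of the same weight. Not unique.

No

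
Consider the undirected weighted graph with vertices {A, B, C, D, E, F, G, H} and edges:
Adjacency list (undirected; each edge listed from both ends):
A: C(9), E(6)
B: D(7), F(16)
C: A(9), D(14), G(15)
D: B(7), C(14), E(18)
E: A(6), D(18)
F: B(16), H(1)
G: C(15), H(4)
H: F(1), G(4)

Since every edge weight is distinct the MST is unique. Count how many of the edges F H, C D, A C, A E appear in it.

4

Kruskal: consider edges lightest-first.
F H (1): add — endpoints in different components.
G H (4): add — endpoints in different components.
A E (6): add — endpoints in different components.
B D (7): add — endpoints in different components.
A C (9): add — endpoints in different components.
C D (14): add — endpoints in different components.
C G (15): add — endpoints in different components.
MST edge set: {F H, G H, A E, B D, A C, C D, C G}.
Of the listed edges, {F H, C D, A C, A E} are in the MST → 4.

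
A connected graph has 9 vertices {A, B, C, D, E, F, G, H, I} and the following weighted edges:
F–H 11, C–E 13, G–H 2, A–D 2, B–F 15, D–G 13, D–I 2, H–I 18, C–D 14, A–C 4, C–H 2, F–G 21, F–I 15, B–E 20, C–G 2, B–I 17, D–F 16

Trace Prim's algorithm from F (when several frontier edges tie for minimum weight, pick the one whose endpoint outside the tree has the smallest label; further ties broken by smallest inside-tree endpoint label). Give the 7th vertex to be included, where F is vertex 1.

Prim's algorithm from F:
Step 1: cheapest edge leaving the tree is F–H (11); add H.
Step 2: cheapest edge leaving the tree is C–H (2); add C.
Step 3: cheapest edge leaving the tree is C–G (2); add G.
Step 4: cheapest edge leaving the tree is A–C (4); add A.
Step 5: cheapest edge leaving the tree is A–D (2); add D.
Step 6: cheapest edge leaving the tree is D–I (2); add I.
Step 7: cheapest edge leaving the tree is C–E (13); add E.
Step 8: cheapest edge leaving the tree is B–F (15); add B.
Vertex order: F, H, C, G, A, D, I, E, B. The 7th vertex is I.

I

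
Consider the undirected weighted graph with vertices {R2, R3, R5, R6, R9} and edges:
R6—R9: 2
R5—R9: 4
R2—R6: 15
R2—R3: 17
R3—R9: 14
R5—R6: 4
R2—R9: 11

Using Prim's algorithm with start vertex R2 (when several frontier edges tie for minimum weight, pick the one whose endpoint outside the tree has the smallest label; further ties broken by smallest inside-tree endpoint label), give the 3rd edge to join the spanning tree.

Grow the tree from R2 using Prim:
Step 1: cheapest edge leaving the tree is R2—R9 (11); add R9.
Step 2: cheapest edge leaving the tree is R6—R9 (2); add R6.
Step 3: cheapest edge leaving the tree is R5—R6 (4); add R5.
Step 4: cheapest edge leaving the tree is R3—R9 (14); add R3.
The 3rd edge added is R5—R6.

R5-R6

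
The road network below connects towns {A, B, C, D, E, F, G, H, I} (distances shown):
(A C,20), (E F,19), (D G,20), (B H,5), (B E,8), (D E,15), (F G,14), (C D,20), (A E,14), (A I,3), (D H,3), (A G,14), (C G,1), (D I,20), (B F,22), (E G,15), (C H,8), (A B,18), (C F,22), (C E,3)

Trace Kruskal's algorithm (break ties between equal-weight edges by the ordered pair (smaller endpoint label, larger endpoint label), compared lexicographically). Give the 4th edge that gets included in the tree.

Kruskal's algorithm — process edges by increasing weight (ties by edge label):
C G (1): add — endpoints in different components.
A I (3): add — endpoints in different components.
C E (3): add — endpoints in different components.
D H (3): add — endpoints in different components.
B H (5): add — endpoints in different components.
B E (8): add — endpoints in different components.
C H (8): skip — C and H already connected.
A E (14): add — endpoints in different components.
A G (14): skip — A and G already connected.
F G (14): add — endpoints in different components.
The 4th edge added is D H.

D-H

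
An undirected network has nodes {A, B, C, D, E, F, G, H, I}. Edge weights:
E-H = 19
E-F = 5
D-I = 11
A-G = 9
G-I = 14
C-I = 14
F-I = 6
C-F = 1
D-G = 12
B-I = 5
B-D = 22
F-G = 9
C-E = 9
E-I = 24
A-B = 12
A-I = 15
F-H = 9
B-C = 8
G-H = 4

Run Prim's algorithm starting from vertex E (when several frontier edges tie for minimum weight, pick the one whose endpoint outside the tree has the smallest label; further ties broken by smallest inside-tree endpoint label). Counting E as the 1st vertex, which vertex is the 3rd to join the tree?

Grow the tree from E using Prim:
Step 1: cheapest edge leaving the tree is E-F (5); add F.
Step 2: cheapest edge leaving the tree is C-F (1); add C.
Step 3: cheapest edge leaving the tree is F-I (6); add I.
Step 4: cheapest edge leaving the tree is B-I (5); add B.
Step 5: cheapest edge leaving the tree is F-G (9); add G.
Step 6: cheapest edge leaving the tree is G-H (4); add H.
Step 7: cheapest edge leaving the tree is A-G (9); add A.
Step 8: cheapest edge leaving the tree is D-I (11); add D.
Vertex order: E, F, C, I, B, G, H, A, D. The 3rd vertex is C.

C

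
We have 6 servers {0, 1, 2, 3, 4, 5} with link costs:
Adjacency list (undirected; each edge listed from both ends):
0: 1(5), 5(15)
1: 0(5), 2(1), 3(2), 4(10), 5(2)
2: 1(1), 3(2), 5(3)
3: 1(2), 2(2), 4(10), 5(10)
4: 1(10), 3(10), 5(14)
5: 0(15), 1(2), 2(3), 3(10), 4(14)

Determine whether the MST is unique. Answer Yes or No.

Kruskal: consider edges lightest-first.
1–2 (1): add — endpoints in different components.
1–3 (2): add — endpoints in different components.
1–5 (2): add — endpoints in different components.
2–3 (2): skip — 2 and 3 already connected.
2–5 (3): skip — 2 and 5 already connected.
0–1 (5): add — endpoints in different components.
1–4 (10): add — endpoints in different components.
Non-tree edge 3–4 has weight 10, equal to the heaviest edge on its tree cycle — swapping gives another MST of the same weight. Not unique.

No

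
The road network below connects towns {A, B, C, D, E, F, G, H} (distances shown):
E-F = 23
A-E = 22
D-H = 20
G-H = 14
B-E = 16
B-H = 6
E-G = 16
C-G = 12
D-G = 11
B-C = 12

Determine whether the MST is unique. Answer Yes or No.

Sort edges by weight, then run Kruskal:
B-H (6): add — endpoints in different components.
D-G (11): add — endpoints in different components.
B-C (12): add — endpoints in different components.
C-G (12): add — endpoints in different components.
G-H (14): skip — G and H already connected.
B-E (16): add — endpoints in different components.
E-G (16): skip — E and G already connected.
D-H (20): skip — D and H already connected.
A-E (22): add — endpoints in different components.
E-F (23): add — endpoints in different components.
Non-tree edge E-G has weight 16, equal to the heaviest edge on its tree cycle — swapping gives another MST of the same weight. Not unique.

No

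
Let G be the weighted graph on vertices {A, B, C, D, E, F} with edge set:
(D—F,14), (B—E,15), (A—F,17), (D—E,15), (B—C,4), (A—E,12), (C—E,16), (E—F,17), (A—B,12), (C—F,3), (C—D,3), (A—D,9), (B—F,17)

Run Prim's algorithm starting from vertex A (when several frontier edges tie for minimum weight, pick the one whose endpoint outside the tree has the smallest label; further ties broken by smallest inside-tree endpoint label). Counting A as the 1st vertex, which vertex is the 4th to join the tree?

F

Grow the tree from A using Prim:
Step 1: cheapest edge leaving the tree is A—D (9); add D.
Step 2: cheapest edge leaving the tree is C—D (3); add C.
Step 3: cheapest edge leaving the tree is C—F (3); add F.
Step 4: cheapest edge leaving the tree is B—C (4); add B.
Step 5: cheapest edge leaving the tree is A—E (12); add E.
Vertex order: A, D, C, F, B, E. The 4th vertex is F.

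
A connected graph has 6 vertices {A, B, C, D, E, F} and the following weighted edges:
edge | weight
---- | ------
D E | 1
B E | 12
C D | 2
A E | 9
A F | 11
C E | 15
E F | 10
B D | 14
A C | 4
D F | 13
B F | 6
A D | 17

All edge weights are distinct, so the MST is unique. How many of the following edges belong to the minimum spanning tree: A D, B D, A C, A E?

Kruskal's algorithm — process edges by increasing weight (ties by edge label):
D E (1): add. Components now {A} {B} {C} {D,E} {F}
C D (2): add. Components now {A} {B} {C,D,E} {F}
A C (4): add. Components now {A,C,D,E} {B} {F}
B F (6): add. Components now {A,C,D,E} {B,F}
A E (9): skip — A and E already connected.
E F (10): add. Components now {A,B,C,D,E,F}
MST edge set: {D E, C D, A C, B F, E F}.
Of the listed edges, {A C} are in the MST → 1.

1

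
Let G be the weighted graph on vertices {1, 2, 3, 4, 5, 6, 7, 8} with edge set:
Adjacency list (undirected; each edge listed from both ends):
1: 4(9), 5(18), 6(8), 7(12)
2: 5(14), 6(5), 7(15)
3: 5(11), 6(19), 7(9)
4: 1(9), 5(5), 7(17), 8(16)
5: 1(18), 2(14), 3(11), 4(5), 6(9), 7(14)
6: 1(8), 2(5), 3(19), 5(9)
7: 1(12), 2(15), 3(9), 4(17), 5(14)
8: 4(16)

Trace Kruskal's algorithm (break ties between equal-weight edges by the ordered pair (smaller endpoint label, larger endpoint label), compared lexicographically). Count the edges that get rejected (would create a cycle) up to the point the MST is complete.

Kruskal's algorithm — process edges by increasing weight (ties by edge label):
2-6 (5): add — endpoints in different components.
4-5 (5): add — endpoints in different components.
1-6 (8): add — endpoints in different components.
1-4 (9): add — endpoints in different components.
3-7 (9): add — endpoints in different components.
5-6 (9): skip — 5 and 6 already connected.
3-5 (11): add — endpoints in different components.
1-7 (12): skip — 1 and 7 already connected.
2-5 (14): skip — 2 and 5 already connected.
5-7 (14): skip — 5 and 7 already connected.
2-7 (15): skip — 2 and 7 already connected.
4-8 (16): add — endpoints in different components.
Edges rejected before the tree was complete: 5.

5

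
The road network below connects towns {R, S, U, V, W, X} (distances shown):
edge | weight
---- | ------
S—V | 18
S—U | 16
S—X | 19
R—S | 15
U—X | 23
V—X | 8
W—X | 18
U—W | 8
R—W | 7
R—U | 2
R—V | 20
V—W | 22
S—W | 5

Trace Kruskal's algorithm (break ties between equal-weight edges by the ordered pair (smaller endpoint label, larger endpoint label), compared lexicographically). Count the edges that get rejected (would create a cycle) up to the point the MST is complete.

Kruskal: consider edges lightest-first.
R—U (2): add — endpoints in different components.
S—W (5): add — endpoints in different components.
R—W (7): add — endpoints in different components.
U—W (8): skip — W and U already connected.
V—X (8): add — endpoints in different components.
R—S (15): skip — S and R already connected.
S—U (16): skip — U and S already connected.
S—V (18): add — endpoints in different components.
Edges rejected before the tree was complete: 3.

3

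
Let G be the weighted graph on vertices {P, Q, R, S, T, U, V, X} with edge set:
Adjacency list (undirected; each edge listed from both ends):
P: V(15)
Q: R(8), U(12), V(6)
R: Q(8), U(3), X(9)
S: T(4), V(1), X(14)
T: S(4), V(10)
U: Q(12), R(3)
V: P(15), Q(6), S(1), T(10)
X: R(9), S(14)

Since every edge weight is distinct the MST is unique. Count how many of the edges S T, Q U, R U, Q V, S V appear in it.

Kruskal: consider edges lightest-first.
S V (1): add — endpoints in different components.
R U (3): add — endpoints in different components.
S T (4): add — endpoints in different components.
Q V (6): add — endpoints in different components.
Q R (8): add — endpoints in different components.
R X (9): add — endpoints in different components.
T V (10): skip — V and T already connected.
Q U (12): skip — U and Q already connected.
S X (14): skip — X and S already connected.
P V (15): add — endpoints in different components.
MST edge set: {S V, R U, S T, Q V, Q R, R X, P V}.
Of the listed edges, {S T, R U, Q V, S V} are in the MST → 4.

4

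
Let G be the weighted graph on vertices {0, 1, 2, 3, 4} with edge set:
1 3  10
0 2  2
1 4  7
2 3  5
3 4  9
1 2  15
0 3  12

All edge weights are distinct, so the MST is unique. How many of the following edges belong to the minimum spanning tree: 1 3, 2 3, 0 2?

Kruskal's algorithm — process edges by increasing weight (ties by edge label):
0 2 (2): add — endpoints in different components.
2 3 (5): add — endpoints in different components.
1 4 (7): add — endpoints in different components.
3 4 (9): add — endpoints in different components.
MST edge set: {0 2, 2 3, 1 4, 3 4}.
Of the listed edges, {2 3, 0 2} are in the MST → 2.

2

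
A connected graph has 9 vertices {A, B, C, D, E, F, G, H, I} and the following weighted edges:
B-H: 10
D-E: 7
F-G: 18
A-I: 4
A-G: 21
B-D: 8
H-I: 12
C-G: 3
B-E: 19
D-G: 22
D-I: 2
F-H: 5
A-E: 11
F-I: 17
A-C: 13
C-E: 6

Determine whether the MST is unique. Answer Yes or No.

Kruskal's algorithm — process edges by increasing weight (ties by edge label):
D-I (2): add — endpoints in different components.
C-G (3): add — endpoints in different components.
A-I (4): add — endpoints in different components.
F-H (5): add — endpoints in different components.
C-E (6): add — endpoints in different components.
D-E (7): add — endpoints in different components.
B-D (8): add — endpoints in different components.
B-H (10): add — endpoints in different components.
Every non-tree edge has weight strictly greater than the heaviest edge on the tree path between its endpoints, so the MST is unique.

Yes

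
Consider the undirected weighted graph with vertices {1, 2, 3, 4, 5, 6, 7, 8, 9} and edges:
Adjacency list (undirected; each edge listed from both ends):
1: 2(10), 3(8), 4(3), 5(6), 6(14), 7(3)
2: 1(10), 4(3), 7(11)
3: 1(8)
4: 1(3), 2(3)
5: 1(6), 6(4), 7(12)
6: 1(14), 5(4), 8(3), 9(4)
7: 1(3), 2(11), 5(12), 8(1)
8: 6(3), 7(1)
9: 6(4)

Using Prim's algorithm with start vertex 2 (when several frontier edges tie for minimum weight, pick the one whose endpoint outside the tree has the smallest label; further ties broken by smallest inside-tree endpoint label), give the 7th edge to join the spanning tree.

Prim's algorithm from 2:
Step 1: cheapest edge leaving the tree is 2-4 (3); add 4.
Step 2: cheapest edge leaving the tree is 1-4 (3); add 1.
Step 3: cheapest edge leaving the tree is 1-7 (3); add 7.
Step 4: cheapest edge leaving the tree is 7-8 (1); add 8.
Step 5: cheapest edge leaving the tree is 6-8 (3); add 6.
Step 6: cheapest edge leaving the tree is 5-6 (4); add 5.
Step 7: cheapest edge leaving the tree is 6-9 (4); add 9.
Step 8: cheapest edge leaving the tree is 1-3 (8); add 3.
The 7th edge added is 6-9.

6-9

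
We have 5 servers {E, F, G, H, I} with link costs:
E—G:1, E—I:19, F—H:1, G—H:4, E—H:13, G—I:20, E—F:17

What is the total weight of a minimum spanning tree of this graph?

25

Kruskal's algorithm — process edges by increasing weight (ties by edge label):
E—G (1): add. Components now {E,G} {F} {H} {I}
F—H (1): add. Components now {E,G} {F,H} {I}
G—H (4): add. Components now {E,F,G,H} {I}
E—H (13): skip — E and H already connected.
E—F (17): skip — E and F already connected.
E—I (19): add. Components now {E,F,G,H,I}
MST edges: E—G, F—H, G—H, E—I; total weight 1+1+4+19 = 25.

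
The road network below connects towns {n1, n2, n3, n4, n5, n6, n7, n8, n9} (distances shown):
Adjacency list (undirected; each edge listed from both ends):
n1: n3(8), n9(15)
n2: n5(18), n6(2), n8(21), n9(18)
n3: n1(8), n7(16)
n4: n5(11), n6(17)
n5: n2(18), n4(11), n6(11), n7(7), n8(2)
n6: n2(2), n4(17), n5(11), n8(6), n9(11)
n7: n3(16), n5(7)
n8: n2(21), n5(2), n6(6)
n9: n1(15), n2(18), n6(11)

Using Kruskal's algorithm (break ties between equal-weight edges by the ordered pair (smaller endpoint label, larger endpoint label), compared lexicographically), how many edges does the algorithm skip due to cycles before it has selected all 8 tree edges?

Sort edges by weight, then run Kruskal:
n2–n6 (2): add — endpoints in different components.
n5–n8 (2): add — endpoints in different components.
n6–n8 (6): add — endpoints in different components.
n5–n7 (7): add — endpoints in different components.
n1–n3 (8): add — endpoints in different components.
n4–n5 (11): add — endpoints in different components.
n5–n6 (11): skip — n5 and n6 already connected.
n6–n9 (11): add — endpoints in different components.
n1–n9 (15): add — endpoints in different components.
Edges rejected before the tree was complete: 1.

1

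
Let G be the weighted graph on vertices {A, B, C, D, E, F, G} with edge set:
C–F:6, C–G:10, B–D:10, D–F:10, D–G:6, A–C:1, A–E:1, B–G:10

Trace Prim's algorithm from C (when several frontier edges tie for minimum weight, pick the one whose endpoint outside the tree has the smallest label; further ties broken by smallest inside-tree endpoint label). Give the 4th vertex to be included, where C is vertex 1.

Prim, starting at C.
Step 1: frontier [A–C 1, C–F 6, C–G 10] → take A–C (1); add A.
Step 2: frontier [A–E 1, C–F 6, C–G 10] → take A–E (1); add E.
Step 3: frontier [C–F 6, C–G 10] → take C–F (6); add F.
Step 4: frontier [C–G 10, D–F 10] → take D–F (10); add D.
Step 5: frontier [C–G 10, D–G 6, B–D 10] → take D–G (6); add G.
Step 6: frontier [B–D 10, B–G 10] → take B–D (10); add B.
Vertex order: C, A, E, F, D, G, B. The 4th vertex is F.

F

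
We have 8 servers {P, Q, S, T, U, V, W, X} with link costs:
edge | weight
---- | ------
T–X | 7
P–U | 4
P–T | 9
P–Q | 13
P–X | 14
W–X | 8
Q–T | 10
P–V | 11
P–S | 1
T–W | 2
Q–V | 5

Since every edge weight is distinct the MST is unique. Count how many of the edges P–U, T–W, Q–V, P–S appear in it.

4

Kruskal: consider edges lightest-first.
P–S (1): add — endpoints in different components.
T–W (2): add — endpoints in different components.
P–U (4): add — endpoints in different components.
Q–V (5): add — endpoints in different components.
T–X (7): add — endpoints in different components.
W–X (8): skip — W and X already connected.
P–T (9): add — endpoints in different components.
Q–T (10): add — endpoints in different components.
MST edge set: {P–S, T–W, P–U, Q–V, T–X, P–T, Q–T}.
Of the listed edges, {P–U, T–W, Q–V, P–S} are in the MST → 4.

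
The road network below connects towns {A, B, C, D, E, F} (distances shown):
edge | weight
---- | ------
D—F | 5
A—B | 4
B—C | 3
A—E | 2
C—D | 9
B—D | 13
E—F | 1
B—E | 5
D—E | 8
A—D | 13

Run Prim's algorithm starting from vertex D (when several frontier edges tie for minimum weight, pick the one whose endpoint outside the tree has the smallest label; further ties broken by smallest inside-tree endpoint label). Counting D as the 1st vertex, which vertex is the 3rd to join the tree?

Prim's algorithm from D:
Step 1: frontier [D—F 5, D—E 8, C—D 9, A—D 13, B—D 13] → take D—F (5); add F.
Step 2: frontier [D—E 8, C—D 9, A—D 13, B—D 13, E—F 1] → take E—F (1); add E.
Step 3: frontier [C—D 9, A—D 13, B—D 13, A—E 2, B—E 5] → take A—E (2); add A.
Step 4: frontier [A—B 4, C—D 9, B—D 13, B—E 5] → take A—B (4); add B.
Step 5: frontier [B—C 3, C—D 9] → take B—C (3); add C.
Vertex order: D, F, E, A, B, C. The 3rd vertex is E.

E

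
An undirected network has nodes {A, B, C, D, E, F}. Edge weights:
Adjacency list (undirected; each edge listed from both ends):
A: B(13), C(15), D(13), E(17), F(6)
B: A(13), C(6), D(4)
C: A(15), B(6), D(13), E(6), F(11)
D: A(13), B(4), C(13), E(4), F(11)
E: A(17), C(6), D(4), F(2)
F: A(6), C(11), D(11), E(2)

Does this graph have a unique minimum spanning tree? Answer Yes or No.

No

Sort edges by weight, then run Kruskal:
E F (2): add. Components now {A} {B} {C} {D} {E,F}
B D (4): add. Components now {A} {B,D} {C} {E,F}
D E (4): add. Components now {A} {B,D,E,F} {C}
A F (6): add. Components now {A,B,D,E,F} {C}
B C (6): add. Components now {A,B,C,D,E,F}
Non-tree edge C E has weight 6, equal to the heaviest edge on its tree cycle — swapping gives another MST of the same weight. Not unique.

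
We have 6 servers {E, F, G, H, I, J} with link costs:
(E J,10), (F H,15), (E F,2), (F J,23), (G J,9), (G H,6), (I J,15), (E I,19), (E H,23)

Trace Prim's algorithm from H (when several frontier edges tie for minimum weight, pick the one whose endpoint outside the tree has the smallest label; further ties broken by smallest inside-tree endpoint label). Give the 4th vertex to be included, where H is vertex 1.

Prim's algorithm from H:
Step 1: frontier [G H 6, F H 15, E H 23] → take G H (6); add G.
Step 2: frontier [G J 9, F H 15, E H 23] → take G J (9); add J.
Step 3: frontier [F H 15, E H 23, E J 10, I J 15, F J 23] → take E J (10); add E.
Step 4: frontier [E F 2, E I 19, F H 15, I J 15, F J 23] → take E F (2); add F.
Step 5: frontier [E I 19, I J 15] → take I J (15); add I.
Vertex order: H, G, J, E, F, I. The 4th vertex is E.

E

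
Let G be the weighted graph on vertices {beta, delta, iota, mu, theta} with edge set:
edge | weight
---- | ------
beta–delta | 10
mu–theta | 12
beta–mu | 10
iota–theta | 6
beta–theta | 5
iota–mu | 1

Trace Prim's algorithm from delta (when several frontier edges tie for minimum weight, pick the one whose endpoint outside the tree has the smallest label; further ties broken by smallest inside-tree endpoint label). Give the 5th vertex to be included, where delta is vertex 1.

mu

Grow the tree from delta using Prim:
Step 1: frontier [beta–delta 10] → take beta–delta (10); add beta.
Step 2: frontier [beta–theta 5, beta–mu 10] → take beta–theta (5); add theta.
Step 3: frontier [beta–mu 10, iota–theta 6, mu–theta 12] → take iota–theta (6); add iota.
Step 4: frontier [beta–mu 10, iota–mu 1, mu–theta 12] → take iota–mu (1); add mu.
Vertex order: delta, beta, theta, iota, mu. The 5th vertex is mu.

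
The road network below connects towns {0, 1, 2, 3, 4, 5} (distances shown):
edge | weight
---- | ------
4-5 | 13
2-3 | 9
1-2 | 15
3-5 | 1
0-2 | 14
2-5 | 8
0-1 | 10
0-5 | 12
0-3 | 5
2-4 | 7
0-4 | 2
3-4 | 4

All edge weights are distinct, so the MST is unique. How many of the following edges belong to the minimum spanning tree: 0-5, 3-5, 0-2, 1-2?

Kruskal: consider edges lightest-first.
3-5 (1): add. Components now {0} {1} {2} {3,5} {4}
0-4 (2): add. Components now {0,4} {1} {2} {3,5}
3-4 (4): add. Components now {0,3,4,5} {1} {2}
0-3 (5): skip — 0 and 3 already connected.
2-4 (7): add. Components now {0,2,3,4,5} {1}
2-5 (8): skip — 2 and 5 already connected.
2-3 (9): skip — 2 and 3 already connected.
0-1 (10): add. Components now {0,1,2,3,4,5}
MST edge set: {3-5, 0-4, 3-4, 2-4, 0-1}.
Of the listed edges, {3-5} are in the MST → 1.

1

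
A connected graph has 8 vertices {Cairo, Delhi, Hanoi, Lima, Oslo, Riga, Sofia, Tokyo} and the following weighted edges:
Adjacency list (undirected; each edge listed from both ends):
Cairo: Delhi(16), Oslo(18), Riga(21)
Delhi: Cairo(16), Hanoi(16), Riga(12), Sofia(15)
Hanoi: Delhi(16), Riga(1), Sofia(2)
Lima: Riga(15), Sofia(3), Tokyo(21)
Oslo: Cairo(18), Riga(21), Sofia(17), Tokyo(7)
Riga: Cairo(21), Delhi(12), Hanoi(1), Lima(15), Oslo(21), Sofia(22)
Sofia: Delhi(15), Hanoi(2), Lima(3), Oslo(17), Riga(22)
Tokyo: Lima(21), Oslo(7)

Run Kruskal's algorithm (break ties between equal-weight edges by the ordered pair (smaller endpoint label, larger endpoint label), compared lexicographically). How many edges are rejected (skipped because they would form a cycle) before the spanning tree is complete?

3

Sort edges by weight, then run Kruskal:
Hanoi Riga (1): add — endpoints in different components.
Hanoi Sofia (2): add — endpoints in different components.
Lima Sofia (3): add — endpoints in different components.
Oslo Tokyo (7): add — endpoints in different components.
Delhi Riga (12): add — endpoints in different components.
Delhi Sofia (15): skip — Sofia and Delhi already connected.
Lima Riga (15): skip — Riga and Lima already connected.
Cairo Delhi (16): add — endpoints in different components.
Delhi Hanoi (16): skip — Hanoi and Delhi already connected.
Oslo Sofia (17): add — endpoints in different components.
Edges rejected before the tree was complete: 3.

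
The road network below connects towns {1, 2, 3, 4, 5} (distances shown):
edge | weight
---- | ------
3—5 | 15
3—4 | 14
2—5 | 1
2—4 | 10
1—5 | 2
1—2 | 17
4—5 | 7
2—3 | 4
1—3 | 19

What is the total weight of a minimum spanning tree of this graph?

14

Prim's algorithm from 1:
Step 1: cheapest edge leaving the tree is 1—5 (2); add 5.
Step 2: cheapest edge leaving the tree is 2—5 (1); add 2.
Step 3: cheapest edge leaving the tree is 2—3 (4); add 3.
Step 4: cheapest edge leaving the tree is 4—5 (7); add 4.
MST edges: 1—5, 2—5, 2—3, 4—5; total weight 2+1+4+7 = 14.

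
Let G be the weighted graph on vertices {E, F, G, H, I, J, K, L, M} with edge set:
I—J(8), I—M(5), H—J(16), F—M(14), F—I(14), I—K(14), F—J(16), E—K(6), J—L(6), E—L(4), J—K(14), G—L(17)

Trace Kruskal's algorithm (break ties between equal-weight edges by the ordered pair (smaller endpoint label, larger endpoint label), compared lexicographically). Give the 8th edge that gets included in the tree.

G-L

Kruskal: consider edges lightest-first.
E—L (4): add — endpoints in different components.
I—M (5): add — endpoints in different components.
E—K (6): add — endpoints in different components.
J—L (6): add — endpoints in different components.
I—J (8): add — endpoints in different components.
F—I (14): add — endpoints in different components.
F—M (14): skip — F and M already connected.
I—K (14): skip — I and K already connected.
J—K (14): skip — J and K already connected.
F—J (16): skip — F and J already connected.
H—J (16): add — endpoints in different components.
G—L (17): add — endpoints in different components.
The 8th edge added is G—L.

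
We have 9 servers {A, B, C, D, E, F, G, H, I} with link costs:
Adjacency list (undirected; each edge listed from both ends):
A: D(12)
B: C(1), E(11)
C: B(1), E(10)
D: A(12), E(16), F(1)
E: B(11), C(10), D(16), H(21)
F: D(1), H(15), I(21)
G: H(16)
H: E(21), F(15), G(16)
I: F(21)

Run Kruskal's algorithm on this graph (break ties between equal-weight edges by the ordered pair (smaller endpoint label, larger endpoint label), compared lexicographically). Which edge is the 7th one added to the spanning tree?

G-H

Kruskal's algorithm — process edges by increasing weight (ties by edge label):
B–C (1): add — endpoints in different components.
D–F (1): add — endpoints in different components.
C–E (10): add — endpoints in different components.
B–E (11): skip — B and E already connected.
A–D (12): add — endpoints in different components.
F–H (15): add — endpoints in different components.
D–E (16): add — endpoints in different components.
G–H (16): add — endpoints in different components.
E–H (21): skip — E and H already connected.
F–I (21): add — endpoints in different components.
The 7th edge added is G–H.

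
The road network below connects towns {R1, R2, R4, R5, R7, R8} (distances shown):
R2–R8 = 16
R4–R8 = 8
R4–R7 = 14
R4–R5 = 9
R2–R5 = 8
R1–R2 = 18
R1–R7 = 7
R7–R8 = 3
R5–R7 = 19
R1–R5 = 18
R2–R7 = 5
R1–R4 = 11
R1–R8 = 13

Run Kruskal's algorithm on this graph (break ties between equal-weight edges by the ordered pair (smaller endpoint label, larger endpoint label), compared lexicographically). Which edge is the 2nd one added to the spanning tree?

R2-R7

Kruskal: consider edges lightest-first.
R7–R8 (3): add — endpoints in different components.
R2–R7 (5): add — endpoints in different components.
R1–R7 (7): add — endpoints in different components.
R2–R5 (8): add — endpoints in different components.
R4–R8 (8): add — endpoints in different components.
The 2nd edge added is R2–R7.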